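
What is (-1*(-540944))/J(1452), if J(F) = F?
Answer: 135236/363 ≈ 372.55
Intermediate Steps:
(-1*(-540944))/J(1452) = -1*(-540944)/1452 = 540944*(1/1452) = 135236/363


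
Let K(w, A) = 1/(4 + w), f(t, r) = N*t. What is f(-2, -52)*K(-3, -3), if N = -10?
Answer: 20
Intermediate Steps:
f(t, r) = -10*t
f(-2, -52)*K(-3, -3) = (-10*(-2))/(4 - 3) = 20/1 = 20*1 = 20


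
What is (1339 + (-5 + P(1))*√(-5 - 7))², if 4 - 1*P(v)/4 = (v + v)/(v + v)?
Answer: 1792333 + 37492*I*√3 ≈ 1.7923e+6 + 64938.0*I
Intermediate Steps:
P(v) = 12 (P(v) = 16 - 4*(v + v)/(v + v) = 16 - 4*2*v/(2*v) = 16 - 4*2*v*1/(2*v) = 16 - 4*1 = 16 - 4 = 12)
(1339 + (-5 + P(1))*√(-5 - 7))² = (1339 + (-5 + 12)*√(-5 - 7))² = (1339 + 7*√(-12))² = (1339 + 7*(2*I*√3))² = (1339 + 14*I*√3)²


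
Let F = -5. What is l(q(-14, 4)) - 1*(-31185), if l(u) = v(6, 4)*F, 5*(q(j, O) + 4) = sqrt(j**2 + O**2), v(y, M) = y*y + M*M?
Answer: 30925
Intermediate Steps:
v(y, M) = M**2 + y**2 (v(y, M) = y**2 + M**2 = M**2 + y**2)
q(j, O) = -4 + sqrt(O**2 + j**2)/5 (q(j, O) = -4 + sqrt(j**2 + O**2)/5 = -4 + sqrt(O**2 + j**2)/5)
l(u) = -260 (l(u) = (4**2 + 6**2)*(-5) = (16 + 36)*(-5) = 52*(-5) = -260)
l(q(-14, 4)) - 1*(-31185) = -260 - 1*(-31185) = -260 + 31185 = 30925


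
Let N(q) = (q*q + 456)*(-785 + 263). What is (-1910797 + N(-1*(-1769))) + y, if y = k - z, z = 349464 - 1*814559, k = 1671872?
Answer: -1633538304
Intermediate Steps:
z = -465095 (z = 349464 - 814559 = -465095)
y = 2136967 (y = 1671872 - 1*(-465095) = 1671872 + 465095 = 2136967)
N(q) = -238032 - 522*q**2 (N(q) = (q**2 + 456)*(-522) = (456 + q**2)*(-522) = -238032 - 522*q**2)
(-1910797 + N(-1*(-1769))) + y = (-1910797 + (-238032 - 522*(-1*(-1769))**2)) + 2136967 = (-1910797 + (-238032 - 522*1769**2)) + 2136967 = (-1910797 + (-238032 - 522*3129361)) + 2136967 = (-1910797 + (-238032 - 1633526442)) + 2136967 = (-1910797 - 1633764474) + 2136967 = -1635675271 + 2136967 = -1633538304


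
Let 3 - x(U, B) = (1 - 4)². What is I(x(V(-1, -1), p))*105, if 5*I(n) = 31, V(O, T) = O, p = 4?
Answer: 651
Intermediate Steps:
x(U, B) = -6 (x(U, B) = 3 - (1 - 4)² = 3 - 1*(-3)² = 3 - 1*9 = 3 - 9 = -6)
I(n) = 31/5 (I(n) = (⅕)*31 = 31/5)
I(x(V(-1, -1), p))*105 = (31/5)*105 = 651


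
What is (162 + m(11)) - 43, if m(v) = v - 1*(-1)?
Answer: 131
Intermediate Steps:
m(v) = 1 + v (m(v) = v + 1 = 1 + v)
(162 + m(11)) - 43 = (162 + (1 + 11)) - 43 = (162 + 12) - 43 = 174 - 43 = 131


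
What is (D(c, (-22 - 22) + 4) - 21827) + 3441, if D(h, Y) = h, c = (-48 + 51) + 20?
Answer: -18363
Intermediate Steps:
c = 23 (c = 3 + 20 = 23)
(D(c, (-22 - 22) + 4) - 21827) + 3441 = (23 - 21827) + 3441 = -21804 + 3441 = -18363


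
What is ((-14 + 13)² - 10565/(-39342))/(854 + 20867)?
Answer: 49907/854547582 ≈ 5.8402e-5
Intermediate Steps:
((-14 + 13)² - 10565/(-39342))/(854 + 20867) = ((-1)² - 10565*(-1/39342))/21721 = (1 + 10565/39342)*(1/21721) = (49907/39342)*(1/21721) = 49907/854547582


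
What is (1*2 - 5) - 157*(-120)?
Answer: 18837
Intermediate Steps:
(1*2 - 5) - 157*(-120) = (2 - 5) + 18840 = -3 + 18840 = 18837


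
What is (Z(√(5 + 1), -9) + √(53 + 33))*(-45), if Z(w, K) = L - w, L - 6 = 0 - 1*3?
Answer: -135 - 45*√86 + 45*√6 ≈ -442.09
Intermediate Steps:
L = 3 (L = 6 + (0 - 1*3) = 6 + (0 - 3) = 6 - 3 = 3)
Z(w, K) = 3 - w
(Z(√(5 + 1), -9) + √(53 + 33))*(-45) = ((3 - √(5 + 1)) + √(53 + 33))*(-45) = ((3 - √6) + √86)*(-45) = (3 + √86 - √6)*(-45) = -135 - 45*√86 + 45*√6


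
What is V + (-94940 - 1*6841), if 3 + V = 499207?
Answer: 397423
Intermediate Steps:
V = 499204 (V = -3 + 499207 = 499204)
V + (-94940 - 1*6841) = 499204 + (-94940 - 1*6841) = 499204 + (-94940 - 6841) = 499204 - 101781 = 397423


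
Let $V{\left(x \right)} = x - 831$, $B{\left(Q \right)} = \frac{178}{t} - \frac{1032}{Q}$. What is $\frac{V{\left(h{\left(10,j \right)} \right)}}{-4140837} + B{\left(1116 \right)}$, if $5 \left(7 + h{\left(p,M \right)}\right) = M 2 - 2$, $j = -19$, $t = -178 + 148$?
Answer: $- \frac{489064289}{71314415} \approx -6.8579$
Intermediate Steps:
$t = -30$
$h{\left(p,M \right)} = - \frac{37}{5} + \frac{2 M}{5}$ ($h{\left(p,M \right)} = -7 + \frac{M 2 - 2}{5} = -7 + \frac{2 M - 2}{5} = -7 + \frac{-2 + 2 M}{5} = -7 + \left(- \frac{2}{5} + \frac{2 M}{5}\right) = - \frac{37}{5} + \frac{2 M}{5}$)
$B{\left(Q \right)} = - \frac{89}{15} - \frac{1032}{Q}$ ($B{\left(Q \right)} = \frac{178}{-30} - \frac{1032}{Q} = 178 \left(- \frac{1}{30}\right) - \frac{1032}{Q} = - \frac{89}{15} - \frac{1032}{Q}$)
$V{\left(x \right)} = -831 + x$ ($V{\left(x \right)} = x - 831 = -831 + x$)
$\frac{V{\left(h{\left(10,j \right)} \right)}}{-4140837} + B{\left(1116 \right)} = \frac{-831 + \left(- \frac{37}{5} + \frac{2}{5} \left(-19\right)\right)}{-4140837} - \left(\frac{89}{15} + \frac{1032}{1116}\right) = \left(-831 - 15\right) \left(- \frac{1}{4140837}\right) - \frac{1063}{155} = \left(-846\right) \left(- \frac{1}{4140837}\right) - \frac{1063}{155} = \frac{94}{460093} - \frac{1063}{155} = - \frac{489064289}{71314415}$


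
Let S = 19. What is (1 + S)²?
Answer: 400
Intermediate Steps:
(1 + S)² = (1 + 19)² = 20² = 400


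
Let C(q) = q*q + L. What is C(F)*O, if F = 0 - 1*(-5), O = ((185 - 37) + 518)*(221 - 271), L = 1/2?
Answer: -849150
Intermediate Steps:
L = ½ (L = 1*(½) = ½ ≈ 0.50000)
O = -33300 (O = (148 + 518)*(-50) = 666*(-50) = -33300)
F = 5 (F = 0 + 5 = 5)
C(q) = ½ + q² (C(q) = q*q + ½ = q² + ½ = ½ + q²)
C(F)*O = (½ + 5²)*(-33300) = (½ + 25)*(-33300) = (51/2)*(-33300) = -849150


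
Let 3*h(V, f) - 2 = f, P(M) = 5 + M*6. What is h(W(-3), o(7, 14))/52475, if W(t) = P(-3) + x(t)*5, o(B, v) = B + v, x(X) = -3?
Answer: 23/157425 ≈ 0.00014610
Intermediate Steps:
P(M) = 5 + 6*M
W(t) = -28 (W(t) = (5 + 6*(-3)) - 3*5 = (5 - 18) - 15 = -13 - 15 = -28)
h(V, f) = ⅔ + f/3
h(W(-3), o(7, 14))/52475 = (⅔ + (7 + 14)/3)/52475 = (⅔ + (⅓)*21)*(1/52475) = (⅔ + 7)*(1/52475) = (23/3)*(1/52475) = 23/157425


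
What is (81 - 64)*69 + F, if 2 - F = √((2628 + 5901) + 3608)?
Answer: 1175 - √12137 ≈ 1064.8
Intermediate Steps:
F = 2 - √12137 (F = 2 - √((2628 + 5901) + 3608) = 2 - √(8529 + 3608) = 2 - √12137 ≈ -108.17)
(81 - 64)*69 + F = (81 - 64)*69 + (2 - √12137) = 17*69 + (2 - √12137) = 1173 + (2 - √12137) = 1175 - √12137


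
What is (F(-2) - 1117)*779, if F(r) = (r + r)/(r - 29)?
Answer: -26971317/31 ≈ -8.7004e+5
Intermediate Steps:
F(r) = 2*r/(-29 + r) (F(r) = (2*r)/(-29 + r) = 2*r/(-29 + r))
(F(-2) - 1117)*779 = (2*(-2)/(-29 - 2) - 1117)*779 = (2*(-2)/(-31) - 1117)*779 = (2*(-2)*(-1/31) - 1117)*779 = (4/31 - 1117)*779 = -34623/31*779 = -26971317/31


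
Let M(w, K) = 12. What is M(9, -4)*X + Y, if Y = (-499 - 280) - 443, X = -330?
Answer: -5182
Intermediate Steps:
Y = -1222 (Y = -779 - 443 = -1222)
M(9, -4)*X + Y = 12*(-330) - 1222 = -3960 - 1222 = -5182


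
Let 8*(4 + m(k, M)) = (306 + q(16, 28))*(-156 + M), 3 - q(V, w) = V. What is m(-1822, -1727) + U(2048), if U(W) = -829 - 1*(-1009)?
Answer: -550311/8 ≈ -68789.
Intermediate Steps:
U(W) = 180 (U(W) = -829 + 1009 = 180)
q(V, w) = 3 - V
m(k, M) = -11435/2 + 293*M/8 (m(k, M) = -4 + ((306 + (3 - 1*16))*(-156 + M))/8 = -4 + ((306 + (3 - 16))*(-156 + M))/8 = -4 + ((306 - 13)*(-156 + M))/8 = -4 + (293*(-156 + M))/8 = -4 + (-45708 + 293*M)/8 = -4 + (-11427/2 + 293*M/8) = -11435/2 + 293*M/8)
m(-1822, -1727) + U(2048) = (-11435/2 + (293/8)*(-1727)) + 180 = (-11435/2 - 506011/8) + 180 = -551751/8 + 180 = -550311/8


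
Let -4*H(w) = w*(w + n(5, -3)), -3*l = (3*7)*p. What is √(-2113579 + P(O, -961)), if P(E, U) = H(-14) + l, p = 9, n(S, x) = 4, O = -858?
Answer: 3*I*√234853 ≈ 1453.8*I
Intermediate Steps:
l = -63 (l = -3*7*9/3 = -7*9 = -⅓*189 = -63)
H(w) = -w*(4 + w)/4 (H(w) = -w*(w + 4)/4 = -w*(4 + w)/4)
P(E, U) = -98 (P(E, U) = -¼*(-14)*(4 - 14) - 63 = -¼*(-14)*(-10) - 63 = -35 - 63 = -98)
√(-2113579 + P(O, -961)) = √(-2113579 - 98) = √(-2113677) = 3*I*√234853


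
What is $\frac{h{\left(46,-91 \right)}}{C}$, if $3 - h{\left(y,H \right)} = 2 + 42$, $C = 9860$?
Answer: $- \frac{41}{9860} \approx -0.0041582$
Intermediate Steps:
$h{\left(y,H \right)} = -41$ ($h{\left(y,H \right)} = 3 - \left(2 + 42\right) = 3 - 44 = -41$)
$\frac{h{\left(46,-91 \right)}}{C} = - \frac{41}{9860}$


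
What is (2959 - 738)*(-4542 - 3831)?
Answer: -18596433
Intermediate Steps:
(2959 - 738)*(-4542 - 3831) = 2221*(-8373) = -18596433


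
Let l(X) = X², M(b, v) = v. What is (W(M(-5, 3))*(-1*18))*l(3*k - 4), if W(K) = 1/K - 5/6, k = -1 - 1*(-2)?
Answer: 9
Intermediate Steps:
k = 1 (k = -1 + 2 = 1)
W(K) = -⅚ + 1/K (W(K) = 1/K - 5*⅙ = 1/K - ⅚ = -⅚ + 1/K)
(W(M(-5, 3))*(-1*18))*l(3*k - 4) = ((-⅚ + 1/3)*(-1*18))*(3*1 - 4)² = ((-⅚ + ⅓)*(-18))*(3 - 4)² = -½*(-18)*(-1)² = 9*1 = 9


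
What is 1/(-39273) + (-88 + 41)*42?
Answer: -77524903/39273 ≈ -1974.0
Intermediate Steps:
1/(-39273) + (-88 + 41)*42 = -1/39273 - 47*42 = -1/39273 - 1974 = -77524903/39273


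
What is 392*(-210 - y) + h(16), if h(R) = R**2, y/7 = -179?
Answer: 409112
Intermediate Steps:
y = -1253 (y = 7*(-179) = -1253)
392*(-210 - y) + h(16) = 392*(-210 - 1*(-1253)) + 16**2 = 392*(-210 + 1253) + 256 = 392*1043 + 256 = 408856 + 256 = 409112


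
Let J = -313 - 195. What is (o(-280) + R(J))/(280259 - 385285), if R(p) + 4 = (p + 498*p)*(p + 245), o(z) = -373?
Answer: -66668019/105026 ≈ -634.78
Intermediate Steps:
J = -508
R(p) = -4 + 499*p*(245 + p) (R(p) = -4 + (p + 498*p)*(p + 245) = -4 + (499*p)*(245 + p) = -4 + 499*p*(245 + p))
(o(-280) + R(J))/(280259 - 385285) = (-373 + (-4 + 499*(-508)**2 + 122255*(-508)))/(280259 - 385285) = (-373 + (-4 + 499*258064 - 62105540))/(-105026) = (-373 + (-4 + 128773936 - 62105540))*(-1/105026) = (-373 + 66668392)*(-1/105026) = 66668019*(-1/105026) = -66668019/105026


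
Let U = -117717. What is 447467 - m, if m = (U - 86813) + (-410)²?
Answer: 483897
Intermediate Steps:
m = -36430 (m = (-117717 - 86813) + (-410)² = -204530 + 168100 = -36430)
447467 - m = 447467 - 1*(-36430) = 447467 + 36430 = 483897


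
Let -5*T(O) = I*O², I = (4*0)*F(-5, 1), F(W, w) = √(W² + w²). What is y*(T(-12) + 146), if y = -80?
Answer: -11680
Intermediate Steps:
I = 0 (I = (4*0)*√((-5)² + 1²) = 0*√(25 + 1) = 0*√26 = 0)
T(O) = 0 (T(O) = -0*O² = -⅕*0 = 0)
y*(T(-12) + 146) = -80*(0 + 146) = -80*146 = -11680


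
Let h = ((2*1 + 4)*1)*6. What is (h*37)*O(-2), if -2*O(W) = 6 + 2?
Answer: -5328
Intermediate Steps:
h = 36 (h = ((2 + 4)*1)*6 = (6*1)*6 = 6*6 = 36)
O(W) = -4 (O(W) = -(6 + 2)/2 = -½*8 = -4)
(h*37)*O(-2) = (36*37)*(-4) = 1332*(-4) = -5328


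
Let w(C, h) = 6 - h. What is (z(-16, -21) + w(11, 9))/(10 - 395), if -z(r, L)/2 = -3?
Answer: -3/385 ≈ -0.0077922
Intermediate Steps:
z(r, L) = 6 (z(r, L) = -2*(-3) = 6)
(z(-16, -21) + w(11, 9))/(10 - 395) = (6 + (6 - 1*9))/(10 - 395) = (6 + (6 - 9))/(-385) = (6 - 3)*(-1/385) = 3*(-1/385) = -3/385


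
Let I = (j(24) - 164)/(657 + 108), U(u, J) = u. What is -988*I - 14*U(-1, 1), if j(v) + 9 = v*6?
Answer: 39362/765 ≈ 51.454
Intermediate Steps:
j(v) = -9 + 6*v (j(v) = -9 + v*6 = -9 + 6*v)
I = -29/765 (I = ((-9 + 6*24) - 164)/(657 + 108) = ((-9 + 144) - 164)/765 = (135 - 164)*(1/765) = -29*1/765 = -29/765 ≈ -0.037908)
-988*I - 14*U(-1, 1) = -988*(-29/765) - 14*(-1) = 28652/765 + 14 = 39362/765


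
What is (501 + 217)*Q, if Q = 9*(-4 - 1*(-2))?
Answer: -12924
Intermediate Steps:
Q = -18 (Q = 9*(-4 + 2) = 9*(-2) = -18)
(501 + 217)*Q = (501 + 217)*(-18) = 718*(-18) = -12924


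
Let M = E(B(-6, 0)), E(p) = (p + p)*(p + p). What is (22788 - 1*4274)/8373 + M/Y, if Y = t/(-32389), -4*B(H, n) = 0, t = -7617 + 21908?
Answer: 18514/8373 ≈ 2.2112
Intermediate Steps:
t = 14291
B(H, n) = 0 (B(H, n) = -¼*0 = 0)
Y = -14291/32389 (Y = 14291/(-32389) = 14291*(-1/32389) = -14291/32389 ≈ -0.44123)
E(p) = 4*p² (E(p) = (2*p)*(2*p) = 4*p²)
M = 0 (M = 4*0² = 4*0 = 0)
(22788 - 1*4274)/8373 + M/Y = (22788 - 1*4274)/8373 + 0/(-14291/32389) = (22788 - 4274)*(1/8373) + 0*(-32389/14291) = 18514*(1/8373) + 0 = 18514/8373 + 0 = 18514/8373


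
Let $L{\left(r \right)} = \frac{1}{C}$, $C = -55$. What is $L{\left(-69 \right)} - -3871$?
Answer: $\frac{212904}{55} \approx 3871.0$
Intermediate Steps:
$L{\left(r \right)} = - \frac{1}{55}$ ($L{\left(r \right)} = \frac{1}{-55} = - \frac{1}{55}$)
$L{\left(-69 \right)} - -3871 = - \frac{1}{55} - -3871 = - \frac{1}{55} + 3871 = \frac{212904}{55}$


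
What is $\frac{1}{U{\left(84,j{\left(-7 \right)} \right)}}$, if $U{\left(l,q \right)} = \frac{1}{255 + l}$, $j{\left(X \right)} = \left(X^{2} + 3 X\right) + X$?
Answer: $339$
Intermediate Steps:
$j{\left(X \right)} = X^{2} + 4 X$
$\frac{1}{U{\left(84,j{\left(-7 \right)} \right)}} = \frac{1}{\frac{1}{255 + 84}} = \frac{1}{\frac{1}{339}} = 339$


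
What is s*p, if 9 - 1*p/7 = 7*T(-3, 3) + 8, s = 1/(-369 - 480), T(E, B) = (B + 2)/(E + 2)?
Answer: -84/283 ≈ -0.29682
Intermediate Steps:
T(E, B) = (2 + B)/(2 + E)
s = -1/849 (s = 1/(-849) = -1/849 ≈ -0.0011779)
p = 252 (p = 63 - 7*(7*((2 + 3)/(2 - 3)) + 8) = 63 - 7*(7*(5/(-1)) + 8) = 63 - 7*(7*(-1*5) + 8) = 63 - 7*(7*(-5) + 8) = 63 - 7*(-35 + 8) = 63 - 7*(-27) = 63 + 189 = 252)
s*p = -1/849*252 = -84/283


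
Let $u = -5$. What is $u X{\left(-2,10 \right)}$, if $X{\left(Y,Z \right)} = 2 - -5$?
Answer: $-35$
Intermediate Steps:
$X{\left(Y,Z \right)} = 7$ ($X{\left(Y,Z \right)} = 2 + 5 = 7$)
$u X{\left(-2,10 \right)} = \left(-5\right) 7 = -35$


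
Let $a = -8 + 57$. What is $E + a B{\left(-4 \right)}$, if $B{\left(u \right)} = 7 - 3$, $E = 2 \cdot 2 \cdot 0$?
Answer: $196$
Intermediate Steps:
$E = 0$ ($E = 4 \cdot 0 = 0$)
$a = 49$
$B{\left(u \right)} = 4$
$E + a B{\left(-4 \right)} = 0 + 49 \cdot 4 = 0 + 196 = 196$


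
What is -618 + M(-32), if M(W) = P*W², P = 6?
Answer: 5526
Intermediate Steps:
M(W) = 6*W²
-618 + M(-32) = -618 + 6*(-32)² = -618 + 6*1024 = -618 + 6144 = 5526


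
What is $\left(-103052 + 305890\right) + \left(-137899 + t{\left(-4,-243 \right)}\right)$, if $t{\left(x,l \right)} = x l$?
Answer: $65911$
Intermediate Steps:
$t{\left(x,l \right)} = l x$
$\left(-103052 + 305890\right) + \left(-137899 + t{\left(-4,-243 \right)}\right) = \left(-103052 + 305890\right) - 136927 = 202838 + \left(-137899 + 972\right) = 202838 - 136927 = 65911$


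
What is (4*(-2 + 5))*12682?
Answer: 152184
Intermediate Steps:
(4*(-2 + 5))*12682 = (4*3)*12682 = 12*12682 = 152184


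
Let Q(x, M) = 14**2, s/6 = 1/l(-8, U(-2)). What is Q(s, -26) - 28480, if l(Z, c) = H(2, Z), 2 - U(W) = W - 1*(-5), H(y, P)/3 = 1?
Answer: -28284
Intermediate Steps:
H(y, P) = 3 (H(y, P) = 3*1 = 3)
U(W) = -3 - W (U(W) = 2 - (W - 1*(-5)) = 2 - (W + 5) = 2 - (5 + W) = 2 + (-5 - W) = -3 - W)
l(Z, c) = 3
s = 2 (s = 6/3 = 6*(1/3) = 2)
Q(x, M) = 196
Q(s, -26) - 28480 = 196 - 28480 = -28284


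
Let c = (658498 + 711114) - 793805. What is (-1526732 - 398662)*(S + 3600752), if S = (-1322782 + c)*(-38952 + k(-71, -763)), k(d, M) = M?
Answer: -57125887155098538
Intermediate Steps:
c = 575807 (c = 1369612 - 793805 = 575807)
S = 29666112125 (S = (-1322782 + 575807)*(-38952 - 763) = -746975*(-39715) = 29666112125)
(-1526732 - 398662)*(S + 3600752) = (-1526732 - 398662)*(29666112125 + 3600752) = -1925394*29669712877 = -57125887155098538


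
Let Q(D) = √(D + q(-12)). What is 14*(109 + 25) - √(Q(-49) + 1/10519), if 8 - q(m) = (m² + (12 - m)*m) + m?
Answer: 1876 - √(10519 + 110649361*√115)/10519 ≈ 1872.7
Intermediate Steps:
q(m) = 8 - m - m² - m*(12 - m) (q(m) = 8 - ((m² + (12 - m)*m) + m) = 8 - ((m² + m*(12 - m)) + m) = 8 - (m + m² + m*(12 - m)) = 8 + (-m - m² - m*(12 - m)) = 8 - m - m² - m*(12 - m))
Q(D) = √(164 + D) (Q(D) = √(D + (8 - 13*(-12))) = √(D + (8 + 156)) = √(D + 164) = √(164 + D))
14*(109 + 25) - √(Q(-49) + 1/10519) = 14*(109 + 25) - √(√(164 - 49) + 1/10519) = 14*134 - √(√115 + 1/10519) = 1876 - √(1/10519 + √115)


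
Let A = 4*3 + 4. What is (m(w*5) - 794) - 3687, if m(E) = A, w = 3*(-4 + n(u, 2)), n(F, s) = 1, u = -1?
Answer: -4465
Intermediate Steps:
A = 16 (A = 12 + 4 = 16)
w = -9 (w = 3*(-4 + 1) = 3*(-3) = -9)
m(E) = 16
(m(w*5) - 794) - 3687 = (16 - 794) - 3687 = -778 - 3687 = -4465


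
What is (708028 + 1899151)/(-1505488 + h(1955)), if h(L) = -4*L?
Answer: -2607179/1513308 ≈ -1.7228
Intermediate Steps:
(708028 + 1899151)/(-1505488 + h(1955)) = (708028 + 1899151)/(-1505488 - 4*1955) = 2607179/(-1505488 - 7820) = 2607179/(-1513308) = 2607179*(-1/1513308) = -2607179/1513308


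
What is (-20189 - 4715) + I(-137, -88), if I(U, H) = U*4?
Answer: -25452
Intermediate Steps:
I(U, H) = 4*U
(-20189 - 4715) + I(-137, -88) = (-20189 - 4715) + 4*(-137) = -24904 - 548 = -25452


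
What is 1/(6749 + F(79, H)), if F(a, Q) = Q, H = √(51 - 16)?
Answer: 6749/45548966 - √35/45548966 ≈ 0.00014804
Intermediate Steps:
H = √35 ≈ 5.9161
1/(6749 + F(79, H)) = 1/(6749 + √35)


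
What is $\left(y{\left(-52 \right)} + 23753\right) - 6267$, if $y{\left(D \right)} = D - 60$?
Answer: $17374$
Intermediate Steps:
$y{\left(D \right)} = -60 + D$ ($y{\left(D \right)} = D - 60 = -60 + D$)
$\left(y{\left(-52 \right)} + 23753\right) - 6267 = \left(\left(-60 - 52\right) + 23753\right) - 6267 = \left(-112 + 23753\right) - 6267 = 23641 - 6267 = 17374$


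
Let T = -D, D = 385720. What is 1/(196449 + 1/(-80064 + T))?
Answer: 465784/91502801015 ≈ 5.0904e-6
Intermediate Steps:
T = -385720 (T = -1*385720 = -385720)
1/(196449 + 1/(-80064 + T)) = 1/(196449 + 1/(-80064 - 385720)) = 1/(196449 + 1/(-465784)) = 1/(196449 - 1/465784) = 1/(91502801015/465784) = 465784/91502801015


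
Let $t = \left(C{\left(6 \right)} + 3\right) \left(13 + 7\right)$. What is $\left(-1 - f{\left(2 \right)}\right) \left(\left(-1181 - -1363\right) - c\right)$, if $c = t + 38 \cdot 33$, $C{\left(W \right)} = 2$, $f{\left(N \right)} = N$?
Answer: $3516$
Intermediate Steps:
$t = 100$ ($t = \left(2 + 3\right) \left(13 + 7\right) = 5 \cdot 20 = 100$)
$c = 1354$ ($c = 100 + 38 \cdot 33 = 100 + 1254 = 1354$)
$\left(-1 - f{\left(2 \right)}\right) \left(\left(-1181 - -1363\right) - c\right) = \left(-1 - 2\right) \left(\left(-1181 - -1363\right) - 1354\right) = \left(-1 - 2\right) \left(\left(-1181 + 1363\right) - 1354\right) = - 3 \left(182 - 1354\right) = \left(-3\right) \left(-1172\right) = 3516$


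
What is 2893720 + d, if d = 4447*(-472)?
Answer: 794736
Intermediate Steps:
d = -2098984
2893720 + d = 2893720 - 2098984 = 794736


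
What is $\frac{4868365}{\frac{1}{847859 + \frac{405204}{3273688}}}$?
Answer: $\frac{3378190408995858635}{818422} \approx 4.1277 \cdot 10^{12}$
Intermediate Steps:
$\frac{4868365}{\frac{1}{847859 + \frac{405204}{3273688}}} = \frac{4868365}{\frac{1}{847859 + 405204 \cdot \frac{1}{3273688}}} = \frac{4868365}{\frac{1}{847859 + \frac{101301}{818422}}} = \frac{4868365}{\frac{1}{\frac{693906559799}{818422}}} = \frac{4868365}{\frac{818422}{693906559799}} = 4868365 \cdot \frac{693906559799}{818422} = \frac{3378190408995858635}{818422}$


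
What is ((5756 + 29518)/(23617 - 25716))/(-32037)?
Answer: 11758/22415221 ≈ 0.00052455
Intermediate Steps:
((5756 + 29518)/(23617 - 25716))/(-32037) = (35274/(-2099))*(-1/32037) = (35274*(-1/2099))*(-1/32037) = -35274/2099*(-1/32037) = 11758/22415221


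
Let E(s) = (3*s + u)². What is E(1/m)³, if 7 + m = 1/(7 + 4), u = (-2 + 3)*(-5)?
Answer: 4962497602330009/192699928576 ≈ 25752.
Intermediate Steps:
u = -5 (u = 1*(-5) = -5)
m = -76/11 (m = -7 + 1/(7 + 4) = -7 + 1/11 = -76/11 ≈ -6.9091)
E(s) = (-5 + 3*s)² (E(s) = (3*s - 5)² = (-5 + 3*s)²)
E(1/m)³ = ((-5 + 3/(-76/11))²)³ = ((-5 + 3*(-11/76))²)³ = ((-5 - 33/76)²)³ = ((-413/76)²)³ = (170569/5776)³ = 4962497602330009/192699928576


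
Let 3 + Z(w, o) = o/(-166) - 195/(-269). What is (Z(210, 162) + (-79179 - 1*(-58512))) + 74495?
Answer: 1201745171/22327 ≈ 53825.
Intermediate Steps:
Z(w, o) = -612/269 - o/166 (Z(w, o) = -3 + (o/(-166) - 195/(-269)) = -3 + (o*(-1/166) - 195*(-1/269)) = -3 + (-o/166 + 195/269) = -3 + (195/269 - o/166) = -612/269 - o/166)
(Z(210, 162) + (-79179 - 1*(-58512))) + 74495 = ((-612/269 - 1/166*162) + (-79179 - 1*(-58512))) + 74495 = ((-612/269 - 81/83) + (-79179 + 58512)) + 74495 = (-72585/22327 - 20667) + 74495 = -461504694/22327 + 74495 = 1201745171/22327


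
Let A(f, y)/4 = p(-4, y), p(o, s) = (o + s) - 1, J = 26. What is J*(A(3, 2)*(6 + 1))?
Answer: -2184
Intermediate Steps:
p(o, s) = -1 + o + s
A(f, y) = -20 + 4*y (A(f, y) = 4*(-1 - 4 + y) = 4*(-5 + y) = -20 + 4*y)
J*(A(3, 2)*(6 + 1)) = 26*((-20 + 4*2)*(6 + 1)) = 26*((-20 + 8)*7) = 26*(-12*7) = 26*(-84) = -2184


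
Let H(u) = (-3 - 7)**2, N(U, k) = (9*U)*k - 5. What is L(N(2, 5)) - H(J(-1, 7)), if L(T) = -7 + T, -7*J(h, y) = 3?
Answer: -22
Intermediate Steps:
N(U, k) = -5 + 9*U*k (N(U, k) = 9*U*k - 5 = -5 + 9*U*k)
J(h, y) = -3/7 (J(h, y) = -1/7*3 = -3/7)
H(u) = 100 (H(u) = (-10)**2 = 100)
L(N(2, 5)) - H(J(-1, 7)) = (-7 + (-5 + 9*2*5)) - 1*100 = (-7 + (-5 + 90)) - 100 = (-7 + 85) - 100 = 78 - 100 = -22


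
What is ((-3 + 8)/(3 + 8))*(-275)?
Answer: -125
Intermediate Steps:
((-3 + 8)/(3 + 8))*(-275) = (5/11)*(-275) = -125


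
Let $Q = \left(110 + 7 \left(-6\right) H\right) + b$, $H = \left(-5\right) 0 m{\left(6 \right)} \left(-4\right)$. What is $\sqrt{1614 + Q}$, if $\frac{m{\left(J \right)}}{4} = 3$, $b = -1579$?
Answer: $\sqrt{145} \approx 12.042$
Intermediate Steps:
$m{\left(J \right)} = 12$ ($m{\left(J \right)} = 4 \cdot 3 = 12$)
$H = 0$ ($H = \left(-5\right) 0 \cdot 12 \left(-4\right) = 0 \cdot 12 \left(-4\right) = 0 \left(-4\right) = 0$)
$Q = -1469$ ($Q = \left(110 + 7 \left(-6\right) 0\right) - 1579 = \left(110 - 0\right) - 1579 = \left(110 + 0\right) - 1579 = 110 - 1579 = -1469$)
$\sqrt{1614 + Q} = \sqrt{1614 - 1469} = \sqrt{145}$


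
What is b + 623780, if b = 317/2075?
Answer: 1294343817/2075 ≈ 6.2378e+5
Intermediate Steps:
b = 317/2075 (b = 317*(1/2075) = 317/2075 ≈ 0.15277)
b + 623780 = 317/2075 + 623780 = 1294343817/2075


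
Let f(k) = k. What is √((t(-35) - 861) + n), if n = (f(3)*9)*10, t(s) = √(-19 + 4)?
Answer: √(-591 + I*√15) ≈ 0.07966 + 24.311*I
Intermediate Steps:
t(s) = I*√15 (t(s) = √(-15) = I*√15)
n = 270 (n = (3*9)*10 = 27*10 = 270)
√((t(-35) - 861) + n) = √((I*√15 - 861) + 270) = √((-861 + I*√15) + 270) = √(-591 + I*√15)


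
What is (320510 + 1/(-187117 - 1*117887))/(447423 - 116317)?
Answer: 97756832039/100988654424 ≈ 0.96800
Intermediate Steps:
(320510 + 1/(-187117 - 1*117887))/(447423 - 116317) = (320510 + 1/(-187117 - 117887))/331106 = (320510 + 1/(-305004))*(1/331106) = (320510 - 1/305004)*(1/331106) = (97756832039/305004)*(1/331106) = 97756832039/100988654424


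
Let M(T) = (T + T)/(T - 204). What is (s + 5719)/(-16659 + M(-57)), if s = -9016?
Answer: 286839/1449295 ≈ 0.19792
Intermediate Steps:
M(T) = 2*T/(-204 + T) (M(T) = (2*T)/(-204 + T) = 2*T/(-204 + T))
(s + 5719)/(-16659 + M(-57)) = (-9016 + 5719)/(-16659 + 2*(-57)/(-204 - 57)) = -3297/(-16659 + 2*(-57)/(-261)) = -3297/(-16659 + 2*(-57)*(-1/261)) = -3297/(-16659 + 38/87) = -3297/(-1449295/87) = -3297*(-87/1449295) = 286839/1449295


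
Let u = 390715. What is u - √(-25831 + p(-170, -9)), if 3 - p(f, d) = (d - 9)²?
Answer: 390715 - 2*I*√6538 ≈ 3.9072e+5 - 161.72*I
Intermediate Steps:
p(f, d) = 3 - (-9 + d)² (p(f, d) = 3 - (d - 9)² = 3 - (-9 + d)²)
u - √(-25831 + p(-170, -9)) = 390715 - √(-25831 + (3 - (-9 - 9)²)) = 390715 - √(-25831 + (3 - 1*(-18)²)) = 390715 - √(-25831 + (3 - 1*324)) = 390715 - √(-25831 + (3 - 324)) = 390715 - √(-25831 - 321) = 390715 - √(-26152) = 390715 - 2*I*√6538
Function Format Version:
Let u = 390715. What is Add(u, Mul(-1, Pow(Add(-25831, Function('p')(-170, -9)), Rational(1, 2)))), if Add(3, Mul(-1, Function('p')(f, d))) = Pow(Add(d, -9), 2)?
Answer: Add(390715, Mul(-2, I, Pow(6538, Rational(1, 2)))) ≈ Add(3.9072e+5, Mul(-161.72, I))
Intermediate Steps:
Function('p')(f, d) = Add(3, Mul(-1, Pow(Add(-9, d), 2))) (Function('p')(f, d) = Add(3, Mul(-1, Pow(Add(d, -9), 2))) = Add(3, Mul(-1, Pow(Add(-9, d), 2))))
Add(u, Mul(-1, Pow(Add(-25831, Function('p')(-170, -9)), Rational(1, 2)))) = Add(390715, Mul(-1, Pow(Add(-25831, Add(3, Mul(-1, Pow(Add(-9, -9), 2)))), Rational(1, 2)))) = Add(390715, Mul(-1, Pow(Add(-25831, Add(3, Mul(-1, Pow(-18, 2)))), Rational(1, 2)))) = Add(390715, Mul(-1, Pow(Add(-25831, Add(3, Mul(-1, 324))), Rational(1, 2)))) = Add(390715, Mul(-1, Pow(Add(-25831, Add(3, -324)), Rational(1, 2)))) = Add(390715, Mul(-1, Pow(Add(-25831, -321), Rational(1, 2)))) = Add(390715, Mul(-1, Pow(-26152, Rational(1, 2)))) = Add(390715, Mul(-1, Mul(2, I, Pow(6538, Rational(1, 2))))) = Add(390715, Mul(-2, I, Pow(6538, Rational(1, 2))))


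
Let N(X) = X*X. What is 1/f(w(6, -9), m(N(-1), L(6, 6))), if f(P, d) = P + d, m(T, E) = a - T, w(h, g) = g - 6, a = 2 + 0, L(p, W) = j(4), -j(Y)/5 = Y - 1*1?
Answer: -1/14 ≈ -0.071429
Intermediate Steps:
j(Y) = 5 - 5*Y (j(Y) = -5*(Y - 1*1) = -5*(Y - 1) = -5*(-1 + Y) = 5 - 5*Y)
N(X) = X²
L(p, W) = -15 (L(p, W) = 5 - 5*4 = 5 - 20 = -15)
a = 2
w(h, g) = -6 + g
m(T, E) = 2 - T
1/f(w(6, -9), m(N(-1), L(6, 6))) = 1/((-6 - 9) + (2 - 1*(-1)²)) = 1/(-15 + (2 - 1*1)) = 1/(-15 + (2 - 1)) = 1/(-15 + 1) = 1/(-14) = -1/14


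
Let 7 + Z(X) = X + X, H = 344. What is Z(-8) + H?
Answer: 321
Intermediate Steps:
Z(X) = -7 + 2*X (Z(X) = -7 + (X + X) = -7 + 2*X)
Z(-8) + H = (-7 + 2*(-8)) + 344 = (-7 - 16) + 344 = -23 + 344 = 321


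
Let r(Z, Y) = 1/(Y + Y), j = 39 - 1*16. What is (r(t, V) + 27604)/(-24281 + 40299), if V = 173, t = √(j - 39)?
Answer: 9550985/5542228 ≈ 1.7233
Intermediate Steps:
j = 23 (j = 39 - 16 = 23)
t = 4*I (t = √(23 - 39) = √(-16) = 4*I ≈ 4.0*I)
r(Z, Y) = 1/(2*Y)
(r(t, V) + 27604)/(-24281 + 40299) = ((½)/173 + 27604)/(-24281 + 40299) = ((½)*(1/173) + 27604)/16018 = (1/346 + 27604)*(1/16018) = (9550985/346)*(1/16018) = 9550985/5542228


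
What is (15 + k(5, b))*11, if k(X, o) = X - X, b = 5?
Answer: 165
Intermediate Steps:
k(X, o) = 0
(15 + k(5, b))*11 = (15 + 0)*11 = 15*11 = 165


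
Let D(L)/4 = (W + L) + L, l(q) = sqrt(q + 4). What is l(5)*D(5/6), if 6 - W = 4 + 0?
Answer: 44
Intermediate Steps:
l(q) = sqrt(4 + q)
W = 2 (W = 6 - (4 + 0) = 6 - 1*4 = 6 - 4 = 2)
D(L) = 8 + 8*L (D(L) = 4*((2 + L) + L) = 4*(2 + 2*L) = 8 + 8*L)
l(5)*D(5/6) = sqrt(4 + 5)*(8 + 8*(5/6)) = sqrt(9)*(8 + 8*(5*(1/6))) = 3*(8 + 8*(5/6)) = 3*(8 + 20/3) = 3*(44/3) = 44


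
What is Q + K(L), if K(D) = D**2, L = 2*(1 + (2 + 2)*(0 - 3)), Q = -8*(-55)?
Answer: 924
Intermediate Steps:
Q = 440
L = -22 (L = 2*(1 + 4*(-3)) = 2*(1 - 12) = 2*(-11) = -22)
Q + K(L) = 440 + (-22)**2 = 440 + 484 = 924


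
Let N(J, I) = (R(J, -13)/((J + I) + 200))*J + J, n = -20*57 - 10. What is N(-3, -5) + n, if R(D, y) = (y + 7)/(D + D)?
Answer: -73793/64 ≈ -1153.0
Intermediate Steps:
R(D, y) = (7 + y)/(2*D) (R(D, y) = (7 + y)/((2*D)) = (7 + y)*(1/(2*D)) = (7 + y)/(2*D))
n = -1150 (n = -1140 - 10 = -1150)
N(J, I) = J - 3/(200 + I + J) (N(J, I) = (((7 - 13)/(2*J))/((J + I) + 200))*J + J = (((½)*(-6)/J)/((I + J) + 200))*J + J = ((-3/J)/(200 + I + J))*J + J = (-3/(J*(200 + I + J)))*J + J = -3/(200 + I + J) + J = J - 3/(200 + I + J))
N(-3, -5) + n = (-3 - 3*(200 - 5 - 3))/(200 - 5 - 3) - 1150 = (-3 - 3*192)/192 - 1150 = (-3 - 576)/192 - 1150 = (1/192)*(-579) - 1150 = -193/64 - 1150 = -73793/64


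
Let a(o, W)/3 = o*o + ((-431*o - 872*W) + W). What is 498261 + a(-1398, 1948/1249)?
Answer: 10198099539/1249 ≈ 8.1650e+6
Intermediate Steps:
a(o, W) = -2613*W - 1293*o + 3*o² (a(o, W) = 3*(o*o + ((-431*o - 872*W) + W)) = 3*(o² + ((-872*W - 431*o) + W)) = 3*(o² + (-871*W - 431*o)) = 3*(o² - 871*W - 431*o) = -2613*W - 1293*o + 3*o²)
498261 + a(-1398, 1948/1249) = 498261 + (-5090124/1249 - 1293*(-1398) + 3*(-1398)²) = 498261 + (-5090124/1249 + 1807614 + 3*1954404) = 498261 + (-2613*1948/1249 + 1807614 + 5863212) = 498261 + (-5090124/1249 + 1807614 + 5863212) = 498261 + 9575771550/1249 = 10198099539/1249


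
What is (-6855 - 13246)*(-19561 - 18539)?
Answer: 765848100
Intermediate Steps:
(-6855 - 13246)*(-19561 - 18539) = -20101*(-38100) = 765848100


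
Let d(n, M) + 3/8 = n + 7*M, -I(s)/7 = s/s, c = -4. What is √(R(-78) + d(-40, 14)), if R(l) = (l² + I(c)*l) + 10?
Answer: √107162/4 ≈ 81.839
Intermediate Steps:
I(s) = -7 (I(s) = -7*s/s = -7*1 = -7)
d(n, M) = -3/8 + n + 7*M (d(n, M) = -3/8 + (n + 7*M) = -3/8 + n + 7*M)
R(l) = 10 + l² - 7*l (R(l) = (l² - 7*l) + 10 = 10 + l² - 7*l)
√(R(-78) + d(-40, 14)) = √((10 + (-78)² - 7*(-78)) + (-3/8 - 40 + 7*14)) = √((10 + 6084 + 546) + (-3/8 - 40 + 98)) = √(6640 + 461/8) = √(53581/8) = √107162/4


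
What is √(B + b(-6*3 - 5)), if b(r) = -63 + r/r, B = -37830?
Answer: 2*I*√9473 ≈ 194.66*I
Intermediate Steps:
b(r) = -62 (b(r) = -63 + 1 = -62)
√(B + b(-6*3 - 5)) = √(-37830 - 62) = √(-37892) = 2*I*√9473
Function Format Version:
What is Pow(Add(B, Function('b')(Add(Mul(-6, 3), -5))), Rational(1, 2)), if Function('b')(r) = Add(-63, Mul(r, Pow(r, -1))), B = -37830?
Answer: Mul(2, I, Pow(9473, Rational(1, 2))) ≈ Mul(194.66, I)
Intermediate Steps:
Function('b')(r) = -62 (Function('b')(r) = Add(-63, 1) = -62)
Pow(Add(B, Function('b')(Add(Mul(-6, 3), -5))), Rational(1, 2)) = Pow(Add(-37830, -62), Rational(1, 2)) = Pow(-37892, Rational(1, 2)) = Mul(2, I, Pow(9473, Rational(1, 2)))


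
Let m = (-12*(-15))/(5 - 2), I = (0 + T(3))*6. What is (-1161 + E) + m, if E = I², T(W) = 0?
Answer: -1101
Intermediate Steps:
I = 0 (I = (0 + 0)*6 = 0*6 = 0)
E = 0 (E = 0² = 0)
m = 60 (m = 180/3 = 180*(⅓) = 60)
(-1161 + E) + m = (-1161 + 0) + 60 = -1161 + 60 = -1101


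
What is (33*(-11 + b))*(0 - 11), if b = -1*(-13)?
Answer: -726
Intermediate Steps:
b = 13
(33*(-11 + b))*(0 - 11) = (33*(-11 + 13))*(0 - 11) = (33*2)*(-11) = 66*(-11) = -726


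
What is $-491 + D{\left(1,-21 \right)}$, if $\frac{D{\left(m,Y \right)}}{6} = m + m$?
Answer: $-479$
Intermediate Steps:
$D{\left(m,Y \right)} = 12 m$ ($D{\left(m,Y \right)} = 6 \left(m + m\right) = 6 \cdot 2 m = 12 m$)
$-491 + D{\left(1,-21 \right)} = -491 + 12 \cdot 1 = -491 + 12 = -479$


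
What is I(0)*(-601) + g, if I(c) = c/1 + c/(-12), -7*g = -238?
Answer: 34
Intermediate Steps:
g = 34 (g = -1/7*(-238) = 34)
I(c) = 11*c/12 (I(c) = c*1 + c*(-1/12) = c - c/12 = 11*c/12)
I(0)*(-601) + g = ((11/12)*0)*(-601) + 34 = 0*(-601) + 34 = 0 + 34 = 34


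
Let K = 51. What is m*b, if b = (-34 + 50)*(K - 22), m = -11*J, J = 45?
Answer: -229680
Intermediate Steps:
m = -495 (m = -11*45 = -495)
b = 464 (b = (-34 + 50)*(51 - 22) = 16*29 = 464)
m*b = -495*464 = -229680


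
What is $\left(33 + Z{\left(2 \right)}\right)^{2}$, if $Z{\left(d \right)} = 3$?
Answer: $1296$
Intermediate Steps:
$\left(33 + Z{\left(2 \right)}\right)^{2} = \left(33 + 3\right)^{2} = 36^{2} = 1296$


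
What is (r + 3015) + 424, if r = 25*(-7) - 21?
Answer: 3243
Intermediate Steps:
r = -196 (r = -175 - 21 = -196)
(r + 3015) + 424 = (-196 + 3015) + 424 = 2819 + 424 = 3243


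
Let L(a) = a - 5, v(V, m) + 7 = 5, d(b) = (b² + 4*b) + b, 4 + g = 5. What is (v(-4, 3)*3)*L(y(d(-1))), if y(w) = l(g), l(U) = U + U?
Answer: 18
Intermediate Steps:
g = 1 (g = -4 + 5 = 1)
d(b) = b² + 5*b
l(U) = 2*U
v(V, m) = -2 (v(V, m) = -7 + 5 = -2)
y(w) = 2 (y(w) = 2*1 = 2)
L(a) = -5 + a
(v(-4, 3)*3)*L(y(d(-1))) = (-2*3)*(-5 + 2) = -6*(-3) = 18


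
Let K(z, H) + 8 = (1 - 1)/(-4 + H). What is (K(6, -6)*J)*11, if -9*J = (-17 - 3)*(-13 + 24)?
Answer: -19360/9 ≈ -2151.1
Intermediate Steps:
K(z, H) = -8 (K(z, H) = -8 + (1 - 1)/(-4 + H) = -8 + 0/(-4 + H) = -8 + 0 = -8)
J = 220/9 (J = -(-17 - 3)*(-13 + 24)/9 = -(-20)*11/9 = -⅑*(-220) = 220/9 ≈ 24.444)
(K(6, -6)*J)*11 = -8*220/9*11 = -1760/9*11 = -19360/9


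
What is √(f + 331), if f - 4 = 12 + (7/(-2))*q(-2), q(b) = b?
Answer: √354 ≈ 18.815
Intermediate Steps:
f = 23 (f = 4 + (12 + (7/(-2))*(-2)) = 4 + (12 + (7*(-½))*(-2)) = 4 + (12 - 7/2*(-2)) = 4 + (12 + 7) = 4 + 19 = 23)
√(f + 331) = √(23 + 331) = √354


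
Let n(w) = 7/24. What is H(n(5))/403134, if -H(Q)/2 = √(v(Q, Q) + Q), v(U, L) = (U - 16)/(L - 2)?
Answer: -√2296410/99170964 ≈ -1.5281e-5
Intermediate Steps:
n(w) = 7/24 (n(w) = 7*(1/24) = 7/24)
v(U, L) = (-16 + U)/(-2 + L)
H(Q) = -2*√(Q + (-16 + Q)/(-2 + Q)) (H(Q) = -2*√((-16 + Q)/(-2 + Q) + Q) = -2*√(Q + (-16 + Q)/(-2 + Q)))
H(n(5))/403134 = -2*√(-1/(-2 + 7/24))*√(16 + 7/24 - (7/24)²)/403134 = -2*√(-1/(-41/24))*√(16 + 7/24 - 1*49/576)*(1/403134) = -2*2*√246*√(16 + 7/24 - 49/576)/41*(1/403134) = -2*√2296410/492*(1/403134) = -√2296410/246*(1/403134) = -√2296410/99170964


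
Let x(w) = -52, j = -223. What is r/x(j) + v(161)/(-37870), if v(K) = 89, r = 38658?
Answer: -182997886/246155 ≈ -743.43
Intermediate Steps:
r/x(j) + v(161)/(-37870) = 38658/(-52) + 89/(-37870) = 38658*(-1/52) + 89*(-1/37870) = -19329/26 - 89/37870 = -182997886/246155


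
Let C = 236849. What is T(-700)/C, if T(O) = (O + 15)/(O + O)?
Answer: 137/66317720 ≈ 2.0658e-6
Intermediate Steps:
T(O) = (15 + O)/(2*O) (T(O) = (15 + O)/((2*O)) = (15 + O)*(1/(2*O)) = (15 + O)/(2*O))
T(-700)/C = ((½)*(15 - 700)/(-700))/236849 = ((½)*(-1/700)*(-685))*(1/236849) = (137/280)*(1/236849) = 137/66317720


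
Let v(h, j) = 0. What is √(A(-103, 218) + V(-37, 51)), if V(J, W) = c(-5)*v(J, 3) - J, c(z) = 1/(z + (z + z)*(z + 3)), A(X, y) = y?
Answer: √255 ≈ 15.969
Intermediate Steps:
c(z) = 1/(z + 2*z*(3 + z)) (c(z) = 1/(z + (2*z)*(3 + z)) = 1/(z + 2*z*(3 + z)))
V(J, W) = -J (V(J, W) = (1/((-5)*(7 + 2*(-5))))*0 - J = -1/(5*(7 - 10))*0 - J = -⅕/(-3)*0 - J = -⅕*(-⅓)*0 - J = (1/15)*0 - J = 0 - J = -J)
√(A(-103, 218) + V(-37, 51)) = √(218 - 1*(-37)) = √(218 + 37) = √255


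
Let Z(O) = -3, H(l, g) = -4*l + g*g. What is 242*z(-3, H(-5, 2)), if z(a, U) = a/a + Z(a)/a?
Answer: 484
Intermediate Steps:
H(l, g) = g² - 4*l (H(l, g) = -4*l + g² = g² - 4*l)
z(a, U) = 1 - 3/a (z(a, U) = a/a - 3/a = 1 - 3/a)
242*z(-3, H(-5, 2)) = 242*((-3 - 3)/(-3)) = 242*(-⅓*(-6)) = 242*2 = 484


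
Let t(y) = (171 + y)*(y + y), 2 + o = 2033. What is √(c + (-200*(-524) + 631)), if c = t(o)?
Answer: √9049955 ≈ 3008.3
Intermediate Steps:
o = 2031 (o = -2 + 2033 = 2031)
t(y) = 2*y*(171 + y) (t(y) = (171 + y)*(2*y) = 2*y*(171 + y))
c = 8944524 (c = 2*2031*(171 + 2031) = 2*2031*2202 = 8944524)
√(c + (-200*(-524) + 631)) = √(8944524 + (-200*(-524) + 631)) = √(8944524 + (104800 + 631)) = √(8944524 + 105431) = √9049955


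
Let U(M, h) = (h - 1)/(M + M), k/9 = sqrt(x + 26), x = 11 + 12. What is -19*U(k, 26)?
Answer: -475/126 ≈ -3.7698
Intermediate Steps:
x = 23
k = 63 (k = 9*sqrt(23 + 26) = 9*sqrt(49) = 9*7 = 63)
U(M, h) = (-1 + h)/(2*M) (U(M, h) = (-1 + h)/((2*M)) = (-1 + h)*(1/(2*M)) = (-1 + h)/(2*M))
-19*U(k, 26) = -19*(-1 + 26)/(2*63) = -19*25/(2*63) = -19*25/126 = -475/126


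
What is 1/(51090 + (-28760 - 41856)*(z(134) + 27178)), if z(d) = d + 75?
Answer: -1/1933909302 ≈ -5.1709e-10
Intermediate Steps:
z(d) = 75 + d
1/(51090 + (-28760 - 41856)*(z(134) + 27178)) = 1/(51090 + (-28760 - 41856)*((75 + 134) + 27178)) = 1/(51090 - 70616*(209 + 27178)) = 1/(51090 - 70616*27387) = 1/(51090 - 1933960392) = 1/(-1933909302) = -1/1933909302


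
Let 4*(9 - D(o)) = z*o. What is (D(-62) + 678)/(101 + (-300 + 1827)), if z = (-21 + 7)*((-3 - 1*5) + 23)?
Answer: -642/407 ≈ -1.5774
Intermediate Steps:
z = -210 (z = -14*((-3 - 5) + 23) = -14*(-8 + 23) = -14*15 = -210)
D(o) = 9 + 105*o/2 (D(o) = 9 - (-105)*o/2 = 9 + 105*o/2)
(D(-62) + 678)/(101 + (-300 + 1827)) = ((9 + (105/2)*(-62)) + 678)/(101 + (-300 + 1827)) = ((9 - 3255) + 678)/(101 + 1527) = (-3246 + 678)/1628 = -2568*1/1628 = -642/407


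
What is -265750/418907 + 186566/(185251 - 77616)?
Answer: 49549802112/45089054945 ≈ 1.0989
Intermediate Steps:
-265750/418907 + 186566/(185251 - 77616) = -265750*1/418907 + 186566/107635 = -265750/418907 + 186566*(1/107635) = -265750/418907 + 186566/107635 = 49549802112/45089054945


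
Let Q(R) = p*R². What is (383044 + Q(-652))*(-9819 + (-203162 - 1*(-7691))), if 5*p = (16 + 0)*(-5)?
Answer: 1317678499800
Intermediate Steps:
p = -16 (p = ((16 + 0)*(-5))/5 = (16*(-5))/5 = (⅕)*(-80) = -16)
Q(R) = -16*R²
(383044 + Q(-652))*(-9819 + (-203162 - 1*(-7691))) = (383044 - 16*(-652)²)*(-9819 + (-203162 - 1*(-7691))) = (383044 - 16*425104)*(-9819 + (-203162 + 7691)) = (383044 - 6801664)*(-9819 - 195471) = -6418620*(-205290) = 1317678499800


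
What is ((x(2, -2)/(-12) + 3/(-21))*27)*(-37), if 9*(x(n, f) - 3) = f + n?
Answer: 10989/28 ≈ 392.46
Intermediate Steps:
x(n, f) = 3 + f/9 + n/9 (x(n, f) = 3 + (f + n)/9 = 3 + (f/9 + n/9) = 3 + f/9 + n/9)
((x(2, -2)/(-12) + 3/(-21))*27)*(-37) = (((3 + (⅑)*(-2) + (⅑)*2)/(-12) + 3/(-21))*27)*(-37) = (((3 - 2/9 + 2/9)*(-1/12) + 3*(-1/21))*27)*(-37) = ((3*(-1/12) - ⅐)*27)*(-37) = ((-¼ - ⅐)*27)*(-37) = -11/28*27*(-37) = -297/28*(-37) = 10989/28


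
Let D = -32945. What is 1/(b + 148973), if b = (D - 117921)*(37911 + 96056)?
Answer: -1/20210916449 ≈ -4.9478e-11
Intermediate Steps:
b = -20211065422 (b = (-32945 - 117921)*(37911 + 96056) = -150866*133967 = -20211065422)
1/(b + 148973) = 1/(-20211065422 + 148973) = 1/(-20210916449) = -1/20210916449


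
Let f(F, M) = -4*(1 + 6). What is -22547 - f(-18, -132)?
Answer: -22519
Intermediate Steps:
f(F, M) = -28 (f(F, M) = -4*7 = -28)
-22547 - f(-18, -132) = -22547 - 1*(-28) = -22547 + 28 = -22519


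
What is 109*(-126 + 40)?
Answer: -9374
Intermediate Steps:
109*(-126 + 40) = 109*(-86) = -9374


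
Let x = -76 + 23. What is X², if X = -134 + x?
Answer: 34969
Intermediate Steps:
x = -53
X = -187 (X = -134 - 53 = -187)
X² = (-187)² = 34969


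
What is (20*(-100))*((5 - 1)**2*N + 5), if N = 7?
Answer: -234000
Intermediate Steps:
(20*(-100))*((5 - 1)**2*N + 5) = (20*(-100))*((5 - 1)**2*7 + 5) = -2000*(4**2*7 + 5) = -2000*(16*7 + 5) = -2000*(112 + 5) = -2000*117 = -234000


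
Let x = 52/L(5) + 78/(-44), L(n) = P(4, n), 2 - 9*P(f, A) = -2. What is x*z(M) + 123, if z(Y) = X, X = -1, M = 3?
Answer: 171/22 ≈ 7.7727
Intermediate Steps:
P(f, A) = 4/9 (P(f, A) = 2/9 - 1/9*(-2) = 2/9 + 2/9 = 4/9)
L(n) = 4/9
x = 2535/22 (x = 52/(4/9) + 78/(-44) = 52*(9/4) + 78*(-1/44) = 117 - 39/22 = 2535/22 ≈ 115.23)
z(Y) = -1
x*z(M) + 123 = (2535/22)*(-1) + 123 = -2535/22 + 123 = 171/22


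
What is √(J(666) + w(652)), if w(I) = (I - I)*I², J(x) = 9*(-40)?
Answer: 6*I*√10 ≈ 18.974*I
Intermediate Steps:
J(x) = -360
w(I) = 0 (w(I) = 0*I² = 0)
√(J(666) + w(652)) = √(-360 + 0) = √(-360) = 6*I*√10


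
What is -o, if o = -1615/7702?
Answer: 1615/7702 ≈ 0.20969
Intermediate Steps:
o = -1615/7702 (o = -1615*1/7702 = -1615/7702 ≈ -0.20969)
-o = -1*(-1615/7702) = 1615/7702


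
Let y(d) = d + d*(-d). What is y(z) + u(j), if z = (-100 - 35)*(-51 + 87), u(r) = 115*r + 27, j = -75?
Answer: -23633058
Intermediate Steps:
u(r) = 27 + 115*r
z = -4860 (z = -135*36 = -4860)
y(d) = d - d**2
y(z) + u(j) = -4860*(1 - 1*(-4860)) + (27 + 115*(-75)) = -4860*(1 + 4860) + (27 - 8625) = -4860*4861 - 8598 = -23624460 - 8598 = -23633058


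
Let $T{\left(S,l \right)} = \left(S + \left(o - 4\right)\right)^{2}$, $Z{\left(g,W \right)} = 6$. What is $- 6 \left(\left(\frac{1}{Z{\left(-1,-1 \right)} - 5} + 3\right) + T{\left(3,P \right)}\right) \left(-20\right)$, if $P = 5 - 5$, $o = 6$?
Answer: $3480$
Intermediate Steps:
$P = 0$
$T{\left(S,l \right)} = \left(2 + S\right)^{2}$ ($T{\left(S,l \right)} = \left(S + \left(6 - 4\right)\right)^{2} = \left(S + 2\right)^{2} = \left(2 + S\right)^{2}$)
$- 6 \left(\left(\frac{1}{Z{\left(-1,-1 \right)} - 5} + 3\right) + T{\left(3,P \right)}\right) \left(-20\right) = - 6 \left(\left(\frac{1}{6 - 5} + 3\right) + \left(2 + 3\right)^{2}\right) \left(-20\right) = - 6 \left(\left(1^{-1} + 3\right) + 5^{2}\right) \left(-20\right) = - 6 \left(\left(1 + 3\right) + 25\right) \left(-20\right) = - 6 \left(4 + 25\right) \left(-20\right) = \left(-6\right) 29 \left(-20\right) = \left(-174\right) \left(-20\right) = 3480$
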